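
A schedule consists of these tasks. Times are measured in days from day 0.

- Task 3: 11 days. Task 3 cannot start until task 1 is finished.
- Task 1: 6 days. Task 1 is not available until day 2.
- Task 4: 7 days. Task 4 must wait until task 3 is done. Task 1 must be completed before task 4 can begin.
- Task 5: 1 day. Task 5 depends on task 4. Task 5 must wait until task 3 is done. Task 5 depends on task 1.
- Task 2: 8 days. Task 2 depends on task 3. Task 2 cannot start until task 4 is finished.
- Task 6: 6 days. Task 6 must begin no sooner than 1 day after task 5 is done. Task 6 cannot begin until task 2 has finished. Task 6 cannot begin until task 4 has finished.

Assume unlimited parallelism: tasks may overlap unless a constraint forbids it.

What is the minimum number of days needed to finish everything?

After its own release at day 2, task 1 can start at day 2 and finishes at day 8.
Task 3 waits on task 1 (finishes day 8), so it starts at day 8 and finishes at 8 + 11 = day 19.
Task 4 cannot start until task 3 (finishes day 19); task 1 (finishes day 8). The controlling bound is day 19, so task 4 finishes at 19 + 7 = day 26.
Task 5 has to wait for task 4 (finishes day 26); task 3 (finishes day 19); task 1 (finishes day 8). The latest of these is day 26, so task 5 runs day 26 to 26 + 1 = day 27.
Task 2 cannot start until task 3 (finishes day 19); task 4 (finishes day 26). The controlling bound is day 26, so task 2 finishes at 26 + 8 = day 34.
Task 6 has to wait for task 5 (finishes day 27, plus 1-day gap → day 28); task 2 (finishes day 34); task 4 (finishes day 26). The latest of these is day 34, so task 6 runs day 34 to 34 + 6 = day 40.
All tasks are finished once the last one completes. Finish times: Task 1 at 8, Task 2 at 34, Task 3 at 19, Task 4 at 26, Task 5 at 27, Task 6 at 40. The latest is day 40.

40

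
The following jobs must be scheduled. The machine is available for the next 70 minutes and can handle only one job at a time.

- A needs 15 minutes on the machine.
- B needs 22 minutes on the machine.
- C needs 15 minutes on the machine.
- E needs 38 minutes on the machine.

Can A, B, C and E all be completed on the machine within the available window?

No

Running back to back, the jobs need 15 + 22 + 15 + 38 = 90 minutes on the machine.
Since 90 > 70, they cannot all fit.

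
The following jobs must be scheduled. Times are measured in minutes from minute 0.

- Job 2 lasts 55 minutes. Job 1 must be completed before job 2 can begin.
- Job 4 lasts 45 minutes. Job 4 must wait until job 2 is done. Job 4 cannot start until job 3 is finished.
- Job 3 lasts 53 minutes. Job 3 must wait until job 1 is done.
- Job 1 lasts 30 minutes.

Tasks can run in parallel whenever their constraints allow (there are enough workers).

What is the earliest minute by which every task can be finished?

130

Job 1 can start immediately at minute 0; it finishes at minute 30.
Job 3 waits on job 1 (finishes minute 30), so it starts at minute 30 and finishes at 30 + 53 = minute 83.
After job 1 (finishes minute 30), job 2 can start at minute 30 and finishes at minute 85.
For job 4: job 2 (finishes minute 85); job 3 (finishes minute 83). Taking the maximum gives a start of minute 85, and it finishes at 85 + 45 = minute 130.
All tasks are finished once the last one completes. Finish times: Job 1 at 30, Job 2 at 85, Job 3 at 83, Job 4 at 130. The latest is minute 130.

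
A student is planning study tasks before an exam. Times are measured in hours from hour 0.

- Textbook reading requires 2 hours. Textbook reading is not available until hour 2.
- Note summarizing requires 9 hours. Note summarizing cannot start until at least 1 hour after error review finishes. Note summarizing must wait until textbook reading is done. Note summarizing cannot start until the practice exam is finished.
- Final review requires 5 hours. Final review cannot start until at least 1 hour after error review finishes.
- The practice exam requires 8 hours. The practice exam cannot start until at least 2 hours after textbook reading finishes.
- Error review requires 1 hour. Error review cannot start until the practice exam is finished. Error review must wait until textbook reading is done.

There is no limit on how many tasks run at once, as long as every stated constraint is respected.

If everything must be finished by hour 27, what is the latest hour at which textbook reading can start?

4

Nothing follows note summarizing; the deadline of hour 27 is its only limit. It must start by 27 − 9 = hour 18.
Final review has no dependents, so it just needs to finish by hour 27. Starting by 27 − 5 = hour 22 achieves that.
Error review feeds note summarizing (must start by hour 18, minus 1-hour gap → hour 17); final review (must start by hour 22, minus 1-hour gap → hour 21). Taking the minimum, error review must finish by hour 17 and start by 17 − 1 = hour 16.
The practice exam has several dependents: error review (must start by hour 16); note summarizing (must start by hour 18). The earliest of those limits is hour 16, so the practice exam must start by 16 − 8 = hour 8.
Textbook reading must finish in time for the practice exam (must start by hour 8, minus 2-hour gap → hour 6); error review (must start by hour 16); note summarizing (must start by hour 18). The tightest is hour 6, so textbook reading must start by 6 − 2 = hour 4.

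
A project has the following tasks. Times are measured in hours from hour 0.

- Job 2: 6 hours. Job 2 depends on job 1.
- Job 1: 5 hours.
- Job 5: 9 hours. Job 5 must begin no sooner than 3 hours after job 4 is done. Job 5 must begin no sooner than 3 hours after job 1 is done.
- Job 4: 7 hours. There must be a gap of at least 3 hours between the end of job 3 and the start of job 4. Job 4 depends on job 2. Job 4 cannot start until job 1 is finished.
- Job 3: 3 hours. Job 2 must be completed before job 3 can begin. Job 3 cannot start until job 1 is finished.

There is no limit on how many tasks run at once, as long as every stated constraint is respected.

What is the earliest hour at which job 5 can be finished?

Nothing blocks job 1, so it runs from hour 0 to hour 5.
After job 1 (finishes hour 5), job 2 can start at hour 5 and finishes at hour 11.
Job 3 cannot start until job 2 (finishes hour 11); job 1 (finishes hour 5). The controlling bound is hour 11, so job 3 finishes at 11 + 3 = hour 14.
Job 4 cannot start until job 3 (finishes hour 14, plus 3-hour gap → hour 17); job 2 (finishes hour 11); job 1 (finishes hour 5). The controlling bound is hour 17, so job 4 finishes at 17 + 7 = hour 24.
Job 5 cannot start until job 4 (finishes hour 24, plus 3-hour gap → hour 27); job 1 (finishes hour 5, plus 3-hour gap → hour 8). The controlling bound is hour 27, so job 5 finishes at 27 + 9 = hour 36.

36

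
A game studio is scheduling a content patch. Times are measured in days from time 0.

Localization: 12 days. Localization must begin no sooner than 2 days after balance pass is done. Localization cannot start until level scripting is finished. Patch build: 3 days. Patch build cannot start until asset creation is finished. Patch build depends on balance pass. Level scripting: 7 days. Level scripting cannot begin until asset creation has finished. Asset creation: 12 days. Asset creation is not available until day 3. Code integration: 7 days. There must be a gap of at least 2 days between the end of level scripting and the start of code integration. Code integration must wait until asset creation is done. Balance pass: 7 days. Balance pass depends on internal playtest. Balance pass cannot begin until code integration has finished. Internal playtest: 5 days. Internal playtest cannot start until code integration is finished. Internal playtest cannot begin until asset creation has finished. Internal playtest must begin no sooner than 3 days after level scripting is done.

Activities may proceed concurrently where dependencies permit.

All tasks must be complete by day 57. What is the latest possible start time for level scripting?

To finish by day 57, localization (duration 12) must start no later than day 45.
Patch build has no dependents, so it just needs to finish by day 57. Starting by 57 − 3 = day 54 achieves that.
For balance pass: localization (must start by day 45, minus 2-day gap → day 43); patch build (must start by day 54). The most restrictive is day 43; with a 7-day duration, balance pass must start by day 36.
Since balance pass (must start by day 36) depends on it, internal playtest must finish by day 36. Backing off its 5-day duration gives a latest start of day 31.
Code integration must finish in time for internal playtest (must start by day 31); balance pass (must start by day 36). The tightest is day 31, so code integration must start by 31 − 7 = day 24.
Level scripting must finish in time for code integration (must start by day 24, minus 2-day gap → day 22); internal playtest (must start by day 31, minus 3-day gap → day 28); localization (must start by day 45). The tightest is day 22, so level scripting must start by 22 − 7 = day 15.

15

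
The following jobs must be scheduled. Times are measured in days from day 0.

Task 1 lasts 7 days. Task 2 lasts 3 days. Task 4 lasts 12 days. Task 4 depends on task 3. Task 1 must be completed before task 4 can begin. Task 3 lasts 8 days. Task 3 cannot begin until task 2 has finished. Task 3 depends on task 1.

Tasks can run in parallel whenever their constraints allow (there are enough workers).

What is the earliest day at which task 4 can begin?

Nothing blocks task 2, so it runs from day 0 to day 3.
Task 1 can start immediately at day 0; it finishes at day 7.
Task 3 needs all of task 2 (finishes day 3); task 1 (finishes day 7). That puts its earliest start at day 7; it finishes at 7 + 8 = day 15.
Task 4 waits on task 3 (finishes day 15); task 1 (finishes day 7). The latest of these is day 15, which is the earliest task 4 can start.

15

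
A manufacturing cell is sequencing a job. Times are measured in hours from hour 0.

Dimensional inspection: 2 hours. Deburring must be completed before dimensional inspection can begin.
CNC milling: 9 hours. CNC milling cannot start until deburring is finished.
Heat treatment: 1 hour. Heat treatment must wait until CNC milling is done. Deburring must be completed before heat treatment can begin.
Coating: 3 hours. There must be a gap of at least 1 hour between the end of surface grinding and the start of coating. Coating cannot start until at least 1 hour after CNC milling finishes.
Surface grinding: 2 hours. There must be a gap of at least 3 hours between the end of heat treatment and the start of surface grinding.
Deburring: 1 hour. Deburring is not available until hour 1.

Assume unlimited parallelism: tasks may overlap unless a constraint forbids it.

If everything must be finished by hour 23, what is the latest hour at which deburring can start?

3

Coating has no dependents, so it just needs to finish by hour 23. Starting by 23 − 3 = hour 20 achieves that.
Surface grinding must finish before coating (must start by hour 20, minus 1-hour gap → hour 19). With a 2-hour duration, surface grinding must start by 19 − 2 = hour 17.
Heat treatment feeds into surface grinding (must start by hour 17, minus 3-hour gap → hour 14); so heat treatment must finish by hour 14 and therefore start by hour 13.
CNC milling must finish in time for heat treatment (must start by hour 13); coating (must start by hour 20, minus 1-hour gap → hour 19). The tightest is hour 13, so CNC milling must start by 13 − 9 = hour 4.
Dimensional inspection must finish by hour 23; it takes 2 hours, so it must start by 23 − 2 = hour 21.
Deburring must finish in time for CNC milling (must start by hour 4); heat treatment (must start by hour 13); dimensional inspection (must start by hour 21). The tightest is hour 4, so deburring must start by 4 − 1 = hour 3.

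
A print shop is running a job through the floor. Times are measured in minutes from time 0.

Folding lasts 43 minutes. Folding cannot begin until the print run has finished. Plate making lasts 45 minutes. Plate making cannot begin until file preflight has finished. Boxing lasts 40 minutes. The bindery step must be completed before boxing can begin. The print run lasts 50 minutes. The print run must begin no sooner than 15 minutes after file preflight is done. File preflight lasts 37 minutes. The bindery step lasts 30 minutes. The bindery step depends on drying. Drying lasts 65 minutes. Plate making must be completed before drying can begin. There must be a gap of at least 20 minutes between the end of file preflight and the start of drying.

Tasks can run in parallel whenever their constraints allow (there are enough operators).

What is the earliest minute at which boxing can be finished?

217

File preflight has no prerequisites, so it starts at minute 0 and finishes at minute 37.
Plate making waits on file preflight (finishes minute 37), so it starts at minute 37 and finishes at 37 + 45 = minute 82.
Drying cannot start until plate making (finishes minute 82); file preflight (finishes minute 37, plus 20-minute gap → minute 57). The controlling bound is minute 82, so drying finishes at 82 + 65 = minute 147.
The bindery step cannot begin until drying (finishes minute 147). It runs from minute 147 to 147 + 30 = minute 177.
Boxing cannot begin until the bindery step (finishes minute 177). It runs from minute 177 to 177 + 40 = minute 217.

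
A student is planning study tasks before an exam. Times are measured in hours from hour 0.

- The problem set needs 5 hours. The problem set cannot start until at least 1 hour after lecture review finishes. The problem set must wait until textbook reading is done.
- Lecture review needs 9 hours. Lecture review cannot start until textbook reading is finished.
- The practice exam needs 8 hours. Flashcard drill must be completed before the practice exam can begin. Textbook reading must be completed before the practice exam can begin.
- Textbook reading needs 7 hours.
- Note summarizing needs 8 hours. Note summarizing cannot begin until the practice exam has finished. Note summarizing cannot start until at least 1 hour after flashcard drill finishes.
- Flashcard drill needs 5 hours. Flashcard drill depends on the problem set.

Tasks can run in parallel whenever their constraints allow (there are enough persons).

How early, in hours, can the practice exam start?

Textbook reading can start immediately at hour 0; it finishes at hour 7.
Lecture review cannot begin until textbook reading (finishes hour 7). It runs from hour 7 to 7 + 9 = hour 16.
For the problem set: lecture review (finishes hour 16, plus 1-hour gap → hour 17); textbook reading (finishes hour 7). Taking the maximum gives a start of hour 17, and it finishes at 17 + 5 = hour 22.
After the problem set (finishes hour 22), flashcard drill can start at hour 22 and finishes at hour 27.
The practice exam waits on flashcard drill (finishes hour 27); textbook reading (finishes hour 7). The latest of these is hour 27, which is the earliest the practice exam can start.

27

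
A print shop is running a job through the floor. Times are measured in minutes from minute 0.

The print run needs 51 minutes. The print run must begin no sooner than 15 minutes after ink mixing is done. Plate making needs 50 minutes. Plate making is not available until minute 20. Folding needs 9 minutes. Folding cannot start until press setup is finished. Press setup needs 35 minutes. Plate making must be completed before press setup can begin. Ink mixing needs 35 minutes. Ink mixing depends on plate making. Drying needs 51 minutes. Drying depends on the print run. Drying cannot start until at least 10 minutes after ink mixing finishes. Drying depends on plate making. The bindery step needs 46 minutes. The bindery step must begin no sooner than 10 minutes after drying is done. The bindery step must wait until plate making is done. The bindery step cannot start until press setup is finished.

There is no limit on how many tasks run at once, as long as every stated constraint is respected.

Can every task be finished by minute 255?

No

Plate making cannot begin until its own release at minute 20. It runs from minute 20 to 20 + 50 = minute 70.
After plate making (finishes minute 70), press setup can start at minute 70 and finishes at minute 105.
After press setup (finishes minute 105), folding can start at minute 105 and finishes at minute 114.
After plate making (finishes minute 70), ink mixing can start at minute 70 and finishes at minute 105.
The print run waits on ink mixing (finishes minute 105, plus 15-minute gap → minute 120), so it starts at minute 120 and finishes at 120 + 51 = minute 171.
For drying: the print run (finishes minute 171); ink mixing (finishes minute 105, plus 10-minute gap → minute 115); plate making (finishes minute 70). Taking the maximum gives a start of minute 171, and it finishes at 171 + 51 = minute 222.
The bindery step needs all of drying (finishes minute 222, plus 10-minute gap → minute 232); plate making (finishes minute 70); press setup (finishes minute 105). That puts its earliest start at minute 232; it finishes at 232 + 46 = minute 278.
The earliest everything can be done is minute 278, which is after the deadline of 255, so it is not possible.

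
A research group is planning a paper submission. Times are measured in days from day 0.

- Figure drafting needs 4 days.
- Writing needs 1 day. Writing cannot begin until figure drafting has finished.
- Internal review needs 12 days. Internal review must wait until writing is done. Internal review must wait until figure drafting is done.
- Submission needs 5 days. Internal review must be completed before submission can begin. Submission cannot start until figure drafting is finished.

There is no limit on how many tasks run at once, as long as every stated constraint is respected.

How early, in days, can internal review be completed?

Nothing blocks figure drafting, so it runs from day 0 to day 4.
After figure drafting (finishes day 4), writing can start at day 4 and finishes at day 5.
Internal review needs all of writing (finishes day 5); figure drafting (finishes day 4). That puts its earliest start at day 5; it finishes at 5 + 12 = day 17.

17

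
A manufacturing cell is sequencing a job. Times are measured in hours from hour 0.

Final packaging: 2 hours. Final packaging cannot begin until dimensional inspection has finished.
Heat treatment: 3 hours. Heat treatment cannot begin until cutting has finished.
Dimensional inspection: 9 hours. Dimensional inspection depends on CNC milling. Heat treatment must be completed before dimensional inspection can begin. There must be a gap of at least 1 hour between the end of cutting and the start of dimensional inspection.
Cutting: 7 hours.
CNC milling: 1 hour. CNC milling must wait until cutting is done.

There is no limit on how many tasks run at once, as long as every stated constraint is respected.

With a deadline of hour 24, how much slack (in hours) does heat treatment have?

Nothing blocks cutting, so it runs from hour 0 to hour 7.
After cutting (finishes hour 7), heat treatment can start at hour 7 and finishes at hour 10.

Working backward from the deadline:
To finish by hour 24, final packaging (duration 2) must start no later than hour 22.
Dimensional inspection has to be done before final packaging (must start by hour 22). That means finishing by hour 22, i.e. starting by 22 − 9 = hour 13.
Heat treatment feeds into dimensional inspection (must start by hour 13); so heat treatment must finish by hour 13 and therefore start by hour 10.
So heat treatment can start as early as hour 7 and as late as hour 10, giving 10 − 7 = 3 hours of slack.

3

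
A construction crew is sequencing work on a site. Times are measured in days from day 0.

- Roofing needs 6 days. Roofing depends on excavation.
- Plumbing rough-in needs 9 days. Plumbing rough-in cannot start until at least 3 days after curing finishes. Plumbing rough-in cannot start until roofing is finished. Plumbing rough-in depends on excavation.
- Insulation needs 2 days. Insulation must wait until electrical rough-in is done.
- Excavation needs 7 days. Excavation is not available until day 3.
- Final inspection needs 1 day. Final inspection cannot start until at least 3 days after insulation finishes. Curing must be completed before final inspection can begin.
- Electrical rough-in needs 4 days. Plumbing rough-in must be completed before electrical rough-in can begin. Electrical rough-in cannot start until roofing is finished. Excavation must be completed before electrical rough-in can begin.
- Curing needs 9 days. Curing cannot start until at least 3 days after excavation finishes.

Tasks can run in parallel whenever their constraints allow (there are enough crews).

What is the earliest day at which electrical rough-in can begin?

Excavation waits on its own release at day 3, so it starts at day 3 and finishes at 3 + 7 = day 10.
Roofing cannot begin until excavation (finishes day 10). It runs from day 10 to 10 + 6 = day 16.
Curing waits on excavation (finishes day 10, plus 3-day gap → day 13), so it starts at day 13 and finishes at 13 + 9 = day 22.
For plumbing rough-in: curing (finishes day 22, plus 3-day gap → day 25); roofing (finishes day 16); excavation (finishes day 10). Taking the maximum gives a start of day 25, and it finishes at 25 + 9 = day 34.
Electrical rough-in waits on plumbing rough-in (finishes day 34); roofing (finishes day 16); excavation (finishes day 10). The latest of these is day 34, which is the earliest electrical rough-in can start.

34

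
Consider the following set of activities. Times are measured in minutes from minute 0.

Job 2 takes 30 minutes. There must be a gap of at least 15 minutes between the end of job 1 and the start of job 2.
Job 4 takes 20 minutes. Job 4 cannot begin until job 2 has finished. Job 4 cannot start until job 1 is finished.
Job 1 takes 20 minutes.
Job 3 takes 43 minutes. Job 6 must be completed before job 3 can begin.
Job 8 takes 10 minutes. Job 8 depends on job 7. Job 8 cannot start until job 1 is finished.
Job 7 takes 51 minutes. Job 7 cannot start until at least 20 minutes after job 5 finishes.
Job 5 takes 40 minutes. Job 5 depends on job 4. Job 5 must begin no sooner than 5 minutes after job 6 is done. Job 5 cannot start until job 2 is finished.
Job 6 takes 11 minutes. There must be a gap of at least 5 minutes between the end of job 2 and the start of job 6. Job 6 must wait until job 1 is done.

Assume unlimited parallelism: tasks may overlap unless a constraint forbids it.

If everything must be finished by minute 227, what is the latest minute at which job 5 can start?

106

To finish by minute 227, job 8 (duration 10) must start no later than minute 217.
Since job 8 (must start by minute 217) depends on it, job 7 must finish by minute 217. Backing off its 51-minute duration gives a latest start of minute 166.
Job 5 must finish before job 7 (must start by minute 166, minus 20-minute gap → minute 146). With a 40-minute duration, job 5 must start by 146 − 40 = minute 106.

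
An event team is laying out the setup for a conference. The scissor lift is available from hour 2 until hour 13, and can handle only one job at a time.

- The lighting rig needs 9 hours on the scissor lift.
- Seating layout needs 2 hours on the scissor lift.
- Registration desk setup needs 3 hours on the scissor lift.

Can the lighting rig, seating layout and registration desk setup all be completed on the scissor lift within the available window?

The scissor lift window is 13 − 2 = 11 hours.
Running back to back, the jobs need 9 + 2 + 3 = 14 hours on the scissor lift.
Since 14 > 11, they cannot all fit.

No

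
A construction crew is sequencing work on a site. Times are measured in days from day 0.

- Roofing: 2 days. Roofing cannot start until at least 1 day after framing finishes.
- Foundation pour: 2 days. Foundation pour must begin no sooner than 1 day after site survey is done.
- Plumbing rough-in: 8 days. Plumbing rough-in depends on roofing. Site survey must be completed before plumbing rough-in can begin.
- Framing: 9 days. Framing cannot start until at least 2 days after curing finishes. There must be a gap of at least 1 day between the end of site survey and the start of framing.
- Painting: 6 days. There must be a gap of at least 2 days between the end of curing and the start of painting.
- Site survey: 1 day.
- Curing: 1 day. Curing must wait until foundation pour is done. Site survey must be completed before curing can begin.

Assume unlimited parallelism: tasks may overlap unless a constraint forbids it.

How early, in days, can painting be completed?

13

Site survey can start immediately at day 0; it finishes at day 1.
Foundation pour waits on site survey (finishes day 1, plus 1-day gap → day 2), so it starts at day 2 and finishes at 2 + 2 = day 4.
Curing cannot start until foundation pour (finishes day 4); site survey (finishes day 1). The controlling bound is day 4, so curing finishes at 4 + 1 = day 5.
Painting cannot begin until curing (finishes day 5, plus 2-day gap → day 7). It runs from day 7 to 7 + 6 = day 13.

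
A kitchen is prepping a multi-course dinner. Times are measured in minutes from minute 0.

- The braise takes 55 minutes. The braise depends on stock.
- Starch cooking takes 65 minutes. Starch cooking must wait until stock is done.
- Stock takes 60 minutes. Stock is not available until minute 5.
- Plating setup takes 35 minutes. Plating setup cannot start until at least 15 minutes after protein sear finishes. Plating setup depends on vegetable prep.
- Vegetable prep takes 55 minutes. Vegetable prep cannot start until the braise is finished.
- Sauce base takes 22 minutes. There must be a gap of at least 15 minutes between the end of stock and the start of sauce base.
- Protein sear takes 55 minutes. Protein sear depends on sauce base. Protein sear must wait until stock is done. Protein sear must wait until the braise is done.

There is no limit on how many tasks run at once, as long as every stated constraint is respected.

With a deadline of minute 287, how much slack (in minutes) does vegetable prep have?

77

After its own release at minute 5, stock can start at minute 5 and finishes at minute 65.
The braise cannot begin until stock (finishes minute 65). It runs from minute 65 to 65 + 55 = minute 120.
Vegetable prep waits on the braise (finishes minute 120), so it starts at minute 120 and finishes at 120 + 55 = minute 175.

Working backward from the deadline:
To finish by minute 287, plating setup (duration 35) must start no later than minute 252.
Since plating setup (must start by minute 252) depends on it, vegetable prep must finish by minute 252. Backing off its 55-minute duration gives a latest start of minute 197.
So vegetable prep can start as early as minute 120 and as late as minute 197, giving 197 − 120 = 77 minutes of slack.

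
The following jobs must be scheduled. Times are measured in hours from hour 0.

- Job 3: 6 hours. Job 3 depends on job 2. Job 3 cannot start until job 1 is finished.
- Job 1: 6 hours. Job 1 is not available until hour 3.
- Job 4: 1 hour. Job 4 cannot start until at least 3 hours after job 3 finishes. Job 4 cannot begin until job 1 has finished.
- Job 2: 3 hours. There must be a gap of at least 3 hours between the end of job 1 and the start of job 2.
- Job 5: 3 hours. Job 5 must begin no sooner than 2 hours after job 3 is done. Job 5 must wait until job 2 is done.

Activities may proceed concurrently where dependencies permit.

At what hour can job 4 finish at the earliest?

25

Job 1 cannot begin until its own release at hour 3. It runs from hour 3 to 3 + 6 = hour 9.
Job 2 cannot begin until job 1 (finishes hour 9, plus 3-hour gap → hour 12). It runs from hour 12 to 12 + 3 = hour 15.
For job 3: job 2 (finishes hour 15); job 1 (finishes hour 9). Taking the maximum gives a start of hour 15, and it finishes at 15 + 6 = hour 21.
Job 4 has to wait for job 3 (finishes hour 21, plus 3-hour gap → hour 24); job 1 (finishes hour 9). The latest of these is hour 24, so job 4 runs hour 24 to 24 + 1 = hour 25.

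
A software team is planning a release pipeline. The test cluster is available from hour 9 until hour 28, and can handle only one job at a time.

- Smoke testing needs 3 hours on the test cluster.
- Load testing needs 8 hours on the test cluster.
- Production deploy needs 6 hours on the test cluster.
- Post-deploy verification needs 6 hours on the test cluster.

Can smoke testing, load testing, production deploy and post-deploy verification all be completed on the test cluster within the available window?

No

The test cluster window is 28 − 9 = 19 hours.
Running back to back, the jobs need 3 + 8 + 6 + 6 = 23 hours on the test cluster.
Since 23 > 19, they cannot all fit.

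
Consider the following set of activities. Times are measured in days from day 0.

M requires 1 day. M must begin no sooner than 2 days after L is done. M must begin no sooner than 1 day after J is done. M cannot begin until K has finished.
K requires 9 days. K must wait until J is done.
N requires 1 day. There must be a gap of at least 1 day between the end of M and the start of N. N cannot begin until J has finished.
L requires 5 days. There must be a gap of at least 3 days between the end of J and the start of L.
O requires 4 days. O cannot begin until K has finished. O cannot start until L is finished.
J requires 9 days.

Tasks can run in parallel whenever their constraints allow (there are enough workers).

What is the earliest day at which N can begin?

J can start immediately at day 0; it finishes at day 9.
After J (finishes day 9, plus 3-day gap → day 12), L can start at day 12 and finishes at day 17.
K waits on J (finishes day 9), so it starts at day 9 and finishes at 9 + 9 = day 18.
M needs all of L (finishes day 17, plus 2-day gap → day 19); J (finishes day 9, plus 1-day gap → day 10); K (finishes day 18). That puts its earliest start at day 19; it finishes at 19 + 1 = day 20.
N waits on M (finishes day 20, plus 1-day gap → day 21); J (finishes day 9). The latest of these is day 21, which is the earliest N can start.

21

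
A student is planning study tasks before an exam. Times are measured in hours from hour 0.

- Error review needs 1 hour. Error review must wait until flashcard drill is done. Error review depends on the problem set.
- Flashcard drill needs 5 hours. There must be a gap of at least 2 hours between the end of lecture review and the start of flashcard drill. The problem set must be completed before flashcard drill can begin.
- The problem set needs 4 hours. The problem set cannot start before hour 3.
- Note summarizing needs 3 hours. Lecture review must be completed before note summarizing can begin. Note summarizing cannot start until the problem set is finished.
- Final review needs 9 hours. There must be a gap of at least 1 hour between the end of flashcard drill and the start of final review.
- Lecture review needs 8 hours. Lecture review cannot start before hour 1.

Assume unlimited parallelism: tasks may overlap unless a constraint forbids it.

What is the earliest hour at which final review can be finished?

26

The problem set waits on its own release at hour 3, so it starts at hour 3 and finishes at 3 + 4 = hour 7.
After its own release at hour 1, lecture review can start at hour 1 and finishes at hour 9.
Flashcard drill needs all of lecture review (finishes hour 9, plus 2-hour gap → hour 11); the problem set (finishes hour 7). That puts its earliest start at hour 11; it finishes at 11 + 5 = hour 16.
Final review waits on flashcard drill (finishes hour 16, plus 1-hour gap → hour 17), so it starts at hour 17 and finishes at 17 + 9 = hour 26.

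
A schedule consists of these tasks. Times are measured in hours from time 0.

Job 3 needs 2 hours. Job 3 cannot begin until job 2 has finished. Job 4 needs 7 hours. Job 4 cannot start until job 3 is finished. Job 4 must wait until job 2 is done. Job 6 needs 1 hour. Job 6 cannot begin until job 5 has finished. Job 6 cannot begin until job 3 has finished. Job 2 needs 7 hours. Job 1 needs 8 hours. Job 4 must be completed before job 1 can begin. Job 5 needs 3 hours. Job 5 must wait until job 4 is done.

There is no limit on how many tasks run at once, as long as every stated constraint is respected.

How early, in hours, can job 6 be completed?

Job 2 can start immediately at hour 0; it finishes at hour 7.
Job 3 cannot begin until job 2 (finishes hour 7). It runs from hour 7 to 7 + 2 = hour 9.
Job 4 needs all of job 3 (finishes hour 9); job 2 (finishes hour 7). That puts its earliest start at hour 9; it finishes at 9 + 7 = hour 16.
After job 4 (finishes hour 16), job 5 can start at hour 16 and finishes at hour 19.
For job 6: job 5 (finishes hour 19); job 3 (finishes hour 9). Taking the maximum gives a start of hour 19, and it finishes at 19 + 1 = hour 20.

20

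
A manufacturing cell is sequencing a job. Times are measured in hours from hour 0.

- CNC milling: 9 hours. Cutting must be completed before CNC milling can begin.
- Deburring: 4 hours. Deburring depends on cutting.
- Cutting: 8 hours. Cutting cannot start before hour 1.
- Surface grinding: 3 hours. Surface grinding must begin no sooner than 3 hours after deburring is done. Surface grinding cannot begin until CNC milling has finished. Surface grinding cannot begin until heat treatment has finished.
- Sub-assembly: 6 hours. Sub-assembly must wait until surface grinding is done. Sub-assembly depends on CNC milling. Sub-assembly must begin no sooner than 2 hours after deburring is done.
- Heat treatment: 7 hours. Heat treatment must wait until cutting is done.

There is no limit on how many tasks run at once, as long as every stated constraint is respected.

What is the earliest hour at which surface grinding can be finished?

21

After its own release at hour 1, cutting can start at hour 1 and finishes at hour 9.
Heat treatment cannot begin until cutting (finishes hour 9). It runs from hour 9 to 9 + 7 = hour 16.
After cutting (finishes hour 9), CNC milling can start at hour 9 and finishes at hour 18.
After cutting (finishes hour 9), deburring can start at hour 9 and finishes at hour 13.
For surface grinding: deburring (finishes hour 13, plus 3-hour gap → hour 16); CNC milling (finishes hour 18); heat treatment (finishes hour 16). Taking the maximum gives a start of hour 18, and it finishes at 18 + 3 = hour 21.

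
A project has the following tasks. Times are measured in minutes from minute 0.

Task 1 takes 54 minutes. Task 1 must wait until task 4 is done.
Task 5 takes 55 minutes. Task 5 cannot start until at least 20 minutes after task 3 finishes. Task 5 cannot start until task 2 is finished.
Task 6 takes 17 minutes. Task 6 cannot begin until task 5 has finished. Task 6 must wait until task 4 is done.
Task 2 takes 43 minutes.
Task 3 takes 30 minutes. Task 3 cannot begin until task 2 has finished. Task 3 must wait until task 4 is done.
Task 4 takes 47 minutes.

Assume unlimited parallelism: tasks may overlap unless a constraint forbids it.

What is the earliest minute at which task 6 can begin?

Nothing blocks task 4, so it runs from minute 0 to minute 47.
Nothing blocks task 2, so it runs from minute 0 to minute 43.
Task 3 needs all of task 2 (finishes minute 43); task 4 (finishes minute 47). That puts its earliest start at minute 47; it finishes at 47 + 30 = minute 77.
Task 5 needs all of task 3 (finishes minute 77, plus 20-minute gap → minute 97); task 2 (finishes minute 43). That puts its earliest start at minute 97; it finishes at 97 + 55 = minute 152.
Task 6 waits on task 5 (finishes minute 152); task 4 (finishes minute 47). The latest of these is minute 152, which is the earliest task 6 can start.

152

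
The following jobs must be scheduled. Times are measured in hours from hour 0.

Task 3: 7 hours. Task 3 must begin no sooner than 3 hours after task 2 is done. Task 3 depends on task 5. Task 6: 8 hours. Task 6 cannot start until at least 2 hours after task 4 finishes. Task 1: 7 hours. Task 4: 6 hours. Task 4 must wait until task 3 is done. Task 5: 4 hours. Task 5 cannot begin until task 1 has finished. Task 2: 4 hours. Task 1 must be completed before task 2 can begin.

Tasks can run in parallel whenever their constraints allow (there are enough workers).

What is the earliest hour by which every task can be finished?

37

Task 1 has no prerequisites, so it starts at hour 0 and finishes at hour 7.
Task 5 cannot begin until task 1 (finishes hour 7). It runs from hour 7 to 7 + 4 = hour 11.
After task 1 (finishes hour 7), task 2 can start at hour 7 and finishes at hour 11.
Task 3 cannot start until task 2 (finishes hour 11, plus 3-hour gap → hour 14); task 5 (finishes hour 11). The controlling bound is hour 14, so task 3 finishes at 14 + 7 = hour 21.
After task 3 (finishes hour 21), task 4 can start at hour 21 and finishes at hour 27.
Task 6 cannot begin until task 4 (finishes hour 27, plus 2-hour gap → hour 29). It runs from hour 29 to 29 + 8 = hour 37.
All tasks are finished once the last one completes. Finish times: Task 1 at 7, Task 2 at 11, Task 3 at 21, Task 4 at 27, Task 5 at 11, Task 6 at 37. The latest is hour 37.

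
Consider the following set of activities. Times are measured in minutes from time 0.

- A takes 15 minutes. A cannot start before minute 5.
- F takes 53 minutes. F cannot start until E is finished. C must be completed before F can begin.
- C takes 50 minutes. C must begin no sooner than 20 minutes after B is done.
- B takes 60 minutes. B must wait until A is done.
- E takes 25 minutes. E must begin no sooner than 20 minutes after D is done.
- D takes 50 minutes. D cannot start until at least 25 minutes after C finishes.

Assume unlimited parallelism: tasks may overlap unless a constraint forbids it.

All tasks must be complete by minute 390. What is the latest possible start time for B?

F must finish by minute 390; it takes 53 minutes, so it must start by 390 − 53 = minute 337.
E has to be done before F (must start by minute 337). That means finishing by minute 337, i.e. starting by 337 − 25 = minute 312.
D has to be done before E (must start by minute 312, minus 20-minute gap → minute 292). That means finishing by minute 292, i.e. starting by 292 − 50 = minute 242.
C feeds D (must start by minute 242, minus 25-minute gap → minute 217); F (must start by minute 337). Taking the minimum, C must finish by minute 217 and start by 217 − 50 = minute 167.
B feeds into C (must start by minute 167, minus 20-minute gap → minute 147); so B must finish by minute 147 and therefore start by minute 87.

87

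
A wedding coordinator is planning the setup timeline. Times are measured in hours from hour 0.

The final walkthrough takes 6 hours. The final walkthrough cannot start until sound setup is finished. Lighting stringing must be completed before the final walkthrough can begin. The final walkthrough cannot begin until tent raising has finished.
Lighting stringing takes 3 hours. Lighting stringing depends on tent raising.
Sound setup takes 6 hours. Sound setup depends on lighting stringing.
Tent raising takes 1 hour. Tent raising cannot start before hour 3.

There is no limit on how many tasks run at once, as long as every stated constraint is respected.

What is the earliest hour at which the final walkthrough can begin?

13

After its own release at hour 3, tent raising can start at hour 3 and finishes at hour 4.
Lighting stringing cannot begin until tent raising (finishes hour 4). It runs from hour 4 to 4 + 3 = hour 7.
Sound setup waits on lighting stringing (finishes hour 7), so it starts at hour 7 and finishes at 7 + 6 = hour 13.
The final walkthrough waits on sound setup (finishes hour 13); lighting stringing (finishes hour 7); tent raising (finishes hour 4). The latest of these is hour 13, which is the earliest the final walkthrough can start.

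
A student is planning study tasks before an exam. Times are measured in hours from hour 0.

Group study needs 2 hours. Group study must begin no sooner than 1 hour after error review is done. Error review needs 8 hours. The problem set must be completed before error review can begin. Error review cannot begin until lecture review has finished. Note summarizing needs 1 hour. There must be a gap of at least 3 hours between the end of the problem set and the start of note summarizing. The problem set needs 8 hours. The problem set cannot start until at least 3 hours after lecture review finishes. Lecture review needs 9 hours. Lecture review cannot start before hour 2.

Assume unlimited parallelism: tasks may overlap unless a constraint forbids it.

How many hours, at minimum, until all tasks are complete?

33

Lecture review cannot begin until its own release at hour 2. It runs from hour 2 to 2 + 9 = hour 11.
The problem set waits on lecture review (finishes hour 11, plus 3-hour gap → hour 14), so it starts at hour 14 and finishes at 14 + 8 = hour 22.
Note summarizing waits on the problem set (finishes hour 22, plus 3-hour gap → hour 25), so it starts at hour 25 and finishes at 25 + 1 = hour 26.
For error review: the problem set (finishes hour 22); lecture review (finishes hour 11). Taking the maximum gives a start of hour 22, and it finishes at 22 + 8 = hour 30.
Group study cannot begin until error review (finishes hour 30, plus 1-hour gap → hour 31). It runs from hour 31 to 31 + 2 = hour 33.
All tasks are finished once the last one completes. Finish times: Lecture review at 11, The problem set at 22, Error review at 30, Group study at 33, Note summarizing at 26. The latest is hour 33.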